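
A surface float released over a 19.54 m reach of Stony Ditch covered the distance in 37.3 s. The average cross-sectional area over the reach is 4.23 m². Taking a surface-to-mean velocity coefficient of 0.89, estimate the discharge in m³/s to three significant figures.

1.97 m³/s

v_surface = L / t̄ = 19.54 / 37.3 = 0.5239 m/s
v_mean = 0.89 × 0.5239 = 0.4662 m/s
Q = A × v_mean = 4.23 × 0.4662 = 1.972 m³/s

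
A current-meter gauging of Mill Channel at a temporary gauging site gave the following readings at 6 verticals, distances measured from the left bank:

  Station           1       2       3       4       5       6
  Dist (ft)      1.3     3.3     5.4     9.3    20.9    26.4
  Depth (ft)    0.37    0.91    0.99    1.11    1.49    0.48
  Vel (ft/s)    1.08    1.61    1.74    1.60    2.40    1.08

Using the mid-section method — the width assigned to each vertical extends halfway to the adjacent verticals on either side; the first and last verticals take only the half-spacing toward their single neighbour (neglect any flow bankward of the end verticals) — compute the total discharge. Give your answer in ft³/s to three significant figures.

w_1 = (3.3 − 1.3)/2 = 1 ft; q_1 = 1.08 × 0.37 × 1 = 0.3996 ft³/s
w_2 = (5.4 − 1.3)/2 = 2.05 ft; q_2 = 1.61 × 0.91 × 2.05 = 3.003 ft³/s
w_3 = (9.3 − 3.3)/2 = 3 ft; q_3 = 1.74 × 0.99 × 3 = 5.168 ft³/s
w_4 = (20.9 − 5.4)/2 = 7.75 ft; q_4 = 1.60 × 1.11 × 7.75 = 13.76 ft³/s
w_5 = (26.4 − 9.3)/2 = 8.55 ft; q_5 = 2.40 × 1.49 × 8.55 = 30.57 ft³/s
w_6 = (26.4 − 20.9)/2 = 2.75 ft; q_6 = 1.08 × 0.48 × 2.75 = 1.426 ft³/s
Q = Σ qᵢ = 54.34 ft³/s

54.3 ft³/s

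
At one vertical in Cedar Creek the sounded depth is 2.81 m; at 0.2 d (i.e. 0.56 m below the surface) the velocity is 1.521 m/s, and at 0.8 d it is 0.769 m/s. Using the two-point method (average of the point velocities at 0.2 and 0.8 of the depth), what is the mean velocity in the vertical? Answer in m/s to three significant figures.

1.15 m/s

v̄ = (1.521 + 0.769) / 2 = 1.145 m/s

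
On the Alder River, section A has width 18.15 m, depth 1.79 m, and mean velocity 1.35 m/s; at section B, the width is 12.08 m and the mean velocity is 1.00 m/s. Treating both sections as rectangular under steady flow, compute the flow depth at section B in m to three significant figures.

Q = A₁V₁ = (18.15×1.79) × 1.35 = 43.86 m³/s
d₂ = Q/(b₂ V₂) = 43.86/(12.08×1.00) = 3.631 m

3.63 m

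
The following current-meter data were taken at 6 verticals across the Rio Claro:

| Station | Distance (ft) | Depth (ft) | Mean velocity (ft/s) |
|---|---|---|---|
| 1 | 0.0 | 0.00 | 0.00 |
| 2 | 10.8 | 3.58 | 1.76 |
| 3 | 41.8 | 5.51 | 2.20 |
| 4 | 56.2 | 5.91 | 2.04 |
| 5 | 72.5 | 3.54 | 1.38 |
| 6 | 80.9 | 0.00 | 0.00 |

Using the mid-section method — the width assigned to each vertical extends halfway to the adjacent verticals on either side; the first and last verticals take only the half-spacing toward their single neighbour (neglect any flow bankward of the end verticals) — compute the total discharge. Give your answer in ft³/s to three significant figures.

w_2 = (41.8 − 0.0)/2 = 20.9 ft; q_2 = 1.76 × 3.58 × 20.9 = 131.7 ft³/s
w_3 = (56.2 − 10.8)/2 = 22.7 ft; q_3 = 2.20 × 5.51 × 22.7 = 275.2 ft³/s
w_4 = (72.5 − 41.8)/2 = 15.35 ft; q_4 = 2.04 × 5.91 × 15.35 = 185.1 ft³/s
w_5 = (80.9 − 56.2)/2 = 12.35 ft; q_5 = 1.38 × 3.54 × 12.35 = 60.33 ft³/s
Stations 1, 6 contribute zero (depth or velocity is 0).
Q = Σ qᵢ = 652.3 ft³/s

652 ft³/s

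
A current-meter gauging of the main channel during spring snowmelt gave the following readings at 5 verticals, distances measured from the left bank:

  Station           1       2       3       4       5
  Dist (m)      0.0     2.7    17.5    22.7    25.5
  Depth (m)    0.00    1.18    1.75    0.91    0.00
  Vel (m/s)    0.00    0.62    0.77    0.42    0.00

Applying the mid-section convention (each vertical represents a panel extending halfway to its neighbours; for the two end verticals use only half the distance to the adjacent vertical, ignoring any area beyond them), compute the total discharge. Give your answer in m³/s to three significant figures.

w_2 = (17.5 − 0.0)/2 = 8.75 m; q_2 = 0.62 × 1.18 × 8.75 = 6.402 m³/s
w_3 = (22.7 − 2.7)/2 = 10 m; q_3 = 0.77 × 1.75 × 10 = 13.48 m³/s
w_4 = (25.5 − 17.5)/2 = 4 m; q_4 = 0.42 × 0.91 × 4 = 1.529 m³/s
Stations 1, 5 contribute zero (depth or velocity is 0).
Q = Σ qᵢ = 21.41 m³/s

21.4 m³/s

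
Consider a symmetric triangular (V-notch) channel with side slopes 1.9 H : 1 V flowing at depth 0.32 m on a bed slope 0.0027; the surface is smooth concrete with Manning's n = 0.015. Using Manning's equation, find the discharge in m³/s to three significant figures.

A = z·y² = 1.9×0.32² = 0.1946 m²
P = 2y√(1+z²) = 2×0.32×√(1+1.9²) = 1.374 m
R = A/P = 0.1946/1.374 = 0.1416 m
Q = (1/n)·A·R^(2/3)·S^(1/2) = (1/0.015) × 0.1946 × 0.1416^(2/3) × 0.0027^(1/2) = 0.1831 m³/s

0.183 m³/s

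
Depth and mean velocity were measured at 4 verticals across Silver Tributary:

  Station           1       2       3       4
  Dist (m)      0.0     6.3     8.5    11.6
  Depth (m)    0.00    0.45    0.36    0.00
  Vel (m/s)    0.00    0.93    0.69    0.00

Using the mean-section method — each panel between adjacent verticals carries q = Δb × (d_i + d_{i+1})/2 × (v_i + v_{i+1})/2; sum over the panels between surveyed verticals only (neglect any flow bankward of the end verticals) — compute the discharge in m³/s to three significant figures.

1.57 m³/s

Panel 1-2: Δb = 6.3 m, d̄ = (0.00+0.45)/2 = 0.225, v̄ = (0.00+0.93)/2 = 0.465 → q = 6.3×0.225×0.465 = 0.6591 m³/s
Panel 2-3: Δb = 2.2 m, d̄ = (0.45+0.36)/2 = 0.405, v̄ = (0.93+0.69)/2 = 0.81 → q = 2.2×0.405×0.81 = 0.7217 m³/s
Panel 3-4: Δb = 3.1 m, d̄ = (0.36+0.00)/2 = 0.18, v̄ = (0.69+0.00)/2 = 0.345 → q = 3.1×0.18×0.345 = 0.1925 m³/s
Q = Σ q = 1.573 m³/s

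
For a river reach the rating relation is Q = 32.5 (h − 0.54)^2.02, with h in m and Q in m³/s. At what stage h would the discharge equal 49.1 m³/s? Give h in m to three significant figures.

h − h₀ = (Q/C)^(1/b) = (49.1/32.5)^(1/2.02) = 1.227 m
h = 0.54 + 1.227 = 1.767 m

1.77 m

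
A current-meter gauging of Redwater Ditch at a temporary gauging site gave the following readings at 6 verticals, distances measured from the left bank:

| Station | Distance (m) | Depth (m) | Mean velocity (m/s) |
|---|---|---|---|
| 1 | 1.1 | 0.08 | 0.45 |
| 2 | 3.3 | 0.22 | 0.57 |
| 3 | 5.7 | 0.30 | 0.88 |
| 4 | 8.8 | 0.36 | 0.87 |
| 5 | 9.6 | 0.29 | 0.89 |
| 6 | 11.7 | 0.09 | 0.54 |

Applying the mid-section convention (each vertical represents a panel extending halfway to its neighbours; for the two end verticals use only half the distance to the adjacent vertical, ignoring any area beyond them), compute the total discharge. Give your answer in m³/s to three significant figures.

w_1 = (3.3 − 1.1)/2 = 1.1 m; q_1 = 0.45 × 0.08 × 1.1 = 0.03960 m³/s
w_2 = (5.7 − 1.1)/2 = 2.3 m; q_2 = 0.57 × 0.22 × 2.3 = 0.2884 m³/s
w_3 = (8.8 − 3.3)/2 = 2.75 m; q_3 = 0.88 × 0.30 × 2.75 = 0.7260 m³/s
w_4 = (9.6 − 5.7)/2 = 1.95 m; q_4 = 0.87 × 0.36 × 1.95 = 0.6107 m³/s
w_5 = (11.7 − 8.8)/2 = 1.45 m; q_5 = 0.89 × 0.29 × 1.45 = 0.3742 m³/s
w_6 = (11.7 − 9.6)/2 = 1.05 m; q_6 = 0.54 × 0.09 × 1.05 = 0.05103 m³/s
Q = Σ qᵢ = 2.090 m³/s

2.09 m³/s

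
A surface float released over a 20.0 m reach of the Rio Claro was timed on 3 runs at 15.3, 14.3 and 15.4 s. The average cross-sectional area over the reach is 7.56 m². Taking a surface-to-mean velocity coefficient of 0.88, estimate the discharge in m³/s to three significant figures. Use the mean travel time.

8.87 m³/s

t̄ = (15.3 + 14.3 + 15.4) / 3 = 15 s
v_surface = L / t̄ = 20.0 / 15 = 1.333 m/s
v_mean = 0.88 × 1.333 = 1.173 m/s
Q = A × v_mean = 7.56 × 1.173 = 8.870 m³/s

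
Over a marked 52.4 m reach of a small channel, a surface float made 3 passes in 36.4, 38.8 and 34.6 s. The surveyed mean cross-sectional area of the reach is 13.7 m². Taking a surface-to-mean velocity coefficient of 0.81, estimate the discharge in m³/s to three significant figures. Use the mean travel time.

15.9 m³/s

t̄ = (36.4 + 38.8 + 34.6) / 3 = 36.6 s
v_surface = L / t̄ = 52.4 / 36.6 = 1.432 m/s
v_mean = 0.81 × 1.432 = 1.160 m/s
Q = A × v_mean = 13.7 × 1.160 = 15.89 m³/s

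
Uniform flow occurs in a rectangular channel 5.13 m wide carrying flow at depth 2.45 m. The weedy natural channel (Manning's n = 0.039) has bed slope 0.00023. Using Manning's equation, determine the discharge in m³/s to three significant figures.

A = b·y = 5.13 × 2.45 = 12.57 m²
P = b + 2y = 5.13 + 2×2.45 = 10.03 m
R = A/P = 12.57/10.03 = 1.253 m
Q = (1/n)·A·R^(2/3)·S^(1/2) = (1/0.039) × 12.57 × 1.253^(2/3) × 0.00023^(1/2) = 5.681 m³/s

5.68 m³/s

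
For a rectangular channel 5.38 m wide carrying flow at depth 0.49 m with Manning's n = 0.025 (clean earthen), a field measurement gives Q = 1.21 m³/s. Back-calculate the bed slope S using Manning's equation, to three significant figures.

0.000426

A = b·y = 5.38 × 0.49 = 2.636 m²
P = b + 2y = 5.38 + 2×0.49 = 6.360 m
R = A/P = 2.636/6.360 = 0.4145 m
S = (Q·n / (1·A·R^(2/3)))² = (1.21×0.025 / (1×2.636×0.5559))² = 0.0004261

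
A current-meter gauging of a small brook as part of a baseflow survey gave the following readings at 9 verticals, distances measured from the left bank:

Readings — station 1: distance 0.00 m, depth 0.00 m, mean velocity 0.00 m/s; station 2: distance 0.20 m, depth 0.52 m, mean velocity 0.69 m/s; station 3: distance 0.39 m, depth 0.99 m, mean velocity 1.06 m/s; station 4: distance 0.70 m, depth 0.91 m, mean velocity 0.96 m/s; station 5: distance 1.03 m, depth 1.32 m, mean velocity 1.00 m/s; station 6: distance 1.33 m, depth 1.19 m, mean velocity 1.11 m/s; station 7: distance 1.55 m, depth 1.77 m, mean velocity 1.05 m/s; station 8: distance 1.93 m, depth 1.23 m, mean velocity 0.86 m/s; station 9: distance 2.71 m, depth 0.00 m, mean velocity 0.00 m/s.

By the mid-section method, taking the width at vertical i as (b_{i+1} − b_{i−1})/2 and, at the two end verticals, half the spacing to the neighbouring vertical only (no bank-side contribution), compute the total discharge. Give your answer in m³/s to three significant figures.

w_2 = (0.39 − 0.00)/2 = 0.195 m; q_2 = 0.69 × 0.52 × 0.195 = 0.06997 m³/s
w_3 = (0.70 − 0.20)/2 = 0.25 m; q_3 = 1.06 × 0.99 × 0.25 = 0.2624 m³/s
w_4 = (1.03 − 0.39)/2 = 0.32 m; q_4 = 0.96 × 0.91 × 0.32 = 0.2796 m³/s
w_5 = (1.33 − 0.70)/2 = 0.315 m; q_5 = 1.00 × 1.32 × 0.315 = 0.4158 m³/s
w_6 = (1.55 − 1.03)/2 = 0.26 m; q_6 = 1.11 × 1.19 × 0.26 = 0.3434 m³/s
w_7 = (1.93 − 1.33)/2 = 0.3 m; q_7 = 1.05 × 1.77 × 0.3 = 0.5576 m³/s
w_8 = (2.71 − 1.55)/2 = 0.58 m; q_8 = 0.86 × 1.23 × 0.58 = 0.6135 m³/s
Stations 1, 9 contribute zero (depth or velocity is 0).
Q = Σ qᵢ = 2.542 m³/s

2.54 m³/s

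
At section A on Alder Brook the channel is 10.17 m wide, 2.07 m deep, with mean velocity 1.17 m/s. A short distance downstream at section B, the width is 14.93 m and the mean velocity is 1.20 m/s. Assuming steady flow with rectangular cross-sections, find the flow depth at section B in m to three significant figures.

1.37 m

Q = A₁V₁ = (10.17×2.07) × 1.17 = 24.63 m³/s
d₂ = Q/(b₂ V₂) = 24.63/(14.93×1.20) = 1.375 m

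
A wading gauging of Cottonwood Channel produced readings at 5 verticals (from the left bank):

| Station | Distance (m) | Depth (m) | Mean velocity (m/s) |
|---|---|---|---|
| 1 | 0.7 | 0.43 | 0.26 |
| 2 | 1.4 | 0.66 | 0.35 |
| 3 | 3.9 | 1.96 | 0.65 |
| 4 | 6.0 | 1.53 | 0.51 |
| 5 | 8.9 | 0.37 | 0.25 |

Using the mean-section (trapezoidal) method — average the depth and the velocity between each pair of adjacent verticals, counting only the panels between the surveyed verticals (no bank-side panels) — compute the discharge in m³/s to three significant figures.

4.93 m³/s

Panel 1-2: Δb = 0.7 m, d̄ = (0.43+0.66)/2 = 0.545, v̄ = (0.26+0.35)/2 = 0.305 → q = 0.7×0.545×0.305 = 0.1164 m³/s
Panel 2-3: Δb = 2.5 m, d̄ = (0.66+1.96)/2 = 1.31, v̄ = (0.35+0.65)/2 = 0.5 → q = 2.5×1.31×0.5 = 1.638 m³/s
Panel 3-4: Δb = 2.1 m, d̄ = (1.96+1.53)/2 = 1.745, v̄ = (0.65+0.51)/2 = 0.58 → q = 2.1×1.745×0.58 = 2.125 m³/s
Panel 4-5: Δb = 2.9 m, d̄ = (1.53+0.37)/2 = 0.95, v̄ = (0.51+0.25)/2 = 0.38 → q = 2.9×0.95×0.38 = 1.047 m³/s
Q = Σ q = 4.926 m³/s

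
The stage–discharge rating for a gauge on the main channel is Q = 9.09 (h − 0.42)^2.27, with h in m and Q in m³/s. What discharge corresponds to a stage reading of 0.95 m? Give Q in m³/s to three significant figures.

2.15 m³/s

Q = 9.09 × (0.95 − 0.42)^2.27 = 9.09 × 0.53^2.27 = 2.151 m³/s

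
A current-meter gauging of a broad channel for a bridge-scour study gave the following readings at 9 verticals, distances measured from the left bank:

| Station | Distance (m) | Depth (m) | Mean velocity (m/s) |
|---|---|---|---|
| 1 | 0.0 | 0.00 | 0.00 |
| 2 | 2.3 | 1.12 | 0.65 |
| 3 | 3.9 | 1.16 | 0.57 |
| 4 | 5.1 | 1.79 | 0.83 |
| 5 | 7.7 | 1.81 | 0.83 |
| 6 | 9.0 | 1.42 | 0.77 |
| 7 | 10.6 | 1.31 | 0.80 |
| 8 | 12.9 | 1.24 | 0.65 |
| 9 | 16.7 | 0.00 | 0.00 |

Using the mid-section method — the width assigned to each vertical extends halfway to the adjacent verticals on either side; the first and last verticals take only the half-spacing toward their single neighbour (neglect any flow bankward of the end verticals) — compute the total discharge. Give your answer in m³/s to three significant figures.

w_2 = (3.9 − 0.0)/2 = 1.95 m; q_2 = 0.65 × 1.12 × 1.95 = 1.420 m³/s
w_3 = (5.1 − 2.3)/2 = 1.4 m; q_3 = 0.57 × 1.16 × 1.4 = 0.9257 m³/s
w_4 = (7.7 − 3.9)/2 = 1.9 m; q_4 = 0.83 × 1.79 × 1.9 = 2.823 m³/s
w_5 = (9.0 − 5.1)/2 = 1.95 m; q_5 = 0.83 × 1.81 × 1.95 = 2.929 m³/s
w_6 = (10.6 − 7.7)/2 = 1.45 m; q_6 = 0.77 × 1.42 × 1.45 = 1.585 m³/s
w_7 = (12.9 − 9.0)/2 = 1.95 m; q_7 = 0.80 × 1.31 × 1.95 = 2.044 m³/s
w_8 = (16.7 − 10.6)/2 = 3.05 m; q_8 = 0.65 × 1.24 × 3.05 = 2.458 m³/s
Stations 1, 9 contribute zero (depth or velocity is 0).
Q = Σ qᵢ = 14.18 m³/s

14.2 m³/s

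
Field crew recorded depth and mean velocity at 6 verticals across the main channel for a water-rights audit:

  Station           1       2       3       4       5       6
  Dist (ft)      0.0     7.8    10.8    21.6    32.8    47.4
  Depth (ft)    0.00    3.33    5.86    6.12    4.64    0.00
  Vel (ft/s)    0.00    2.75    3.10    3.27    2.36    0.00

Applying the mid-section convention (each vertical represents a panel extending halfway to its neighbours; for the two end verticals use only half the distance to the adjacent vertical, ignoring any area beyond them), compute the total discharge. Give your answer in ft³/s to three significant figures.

536 ft³/s

w_2 = (10.8 − 0.0)/2 = 5.4 ft; q_2 = 2.75 × 3.33 × 5.4 = 49.45 ft³/s
w_3 = (21.6 − 7.8)/2 = 6.9 ft; q_3 = 3.10 × 5.86 × 6.9 = 125.3 ft³/s
w_4 = (32.8 − 10.8)/2 = 11 ft; q_4 = 3.27 × 6.12 × 11 = 220.1 ft³/s
w_5 = (47.4 − 21.6)/2 = 12.9 ft; q_5 = 2.36 × 4.64 × 12.9 = 141.3 ft³/s
Stations 1, 6 contribute zero (depth or velocity is 0).
Q = Σ qᵢ = 536.2 ft³/s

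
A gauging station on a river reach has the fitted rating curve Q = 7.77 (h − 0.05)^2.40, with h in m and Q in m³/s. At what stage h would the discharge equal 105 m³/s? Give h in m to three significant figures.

3.01 m

h − h₀ = (Q/C)^(1/b) = (105/7.77)^(1/2.40) = 2.959 m
h = 0.05 + 2.959 = 3.009 m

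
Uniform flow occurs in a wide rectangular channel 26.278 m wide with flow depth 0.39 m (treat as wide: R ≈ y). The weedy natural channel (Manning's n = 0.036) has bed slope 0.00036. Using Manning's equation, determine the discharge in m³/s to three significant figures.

2.88 m³/s

A = b·y = 26.278 × 0.39 = 10.25 m²
Wide channel: R ≈ y = 0.39 m
Q = (1/n)·A·R^(2/3)·S^(1/2) = (1/0.036) × 10.25 × 0.3900^(2/3) × 0.00036^(1/2) = 2.883 m³/s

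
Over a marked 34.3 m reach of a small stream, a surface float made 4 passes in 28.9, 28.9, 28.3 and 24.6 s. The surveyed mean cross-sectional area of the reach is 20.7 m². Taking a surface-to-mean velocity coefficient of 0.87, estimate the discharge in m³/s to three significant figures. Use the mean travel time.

22.3 m³/s

t̄ = (28.9 + 28.9 + 28.3 + 24.6) / 4 = 27.675 s
v_surface = L / t̄ = 34.3 / 27.675 = 1.239 m/s
v_mean = 0.87 × 1.239 = 1.078 m/s
Q = A × v_mean = 20.7 × 1.078 = 22.32 m³/s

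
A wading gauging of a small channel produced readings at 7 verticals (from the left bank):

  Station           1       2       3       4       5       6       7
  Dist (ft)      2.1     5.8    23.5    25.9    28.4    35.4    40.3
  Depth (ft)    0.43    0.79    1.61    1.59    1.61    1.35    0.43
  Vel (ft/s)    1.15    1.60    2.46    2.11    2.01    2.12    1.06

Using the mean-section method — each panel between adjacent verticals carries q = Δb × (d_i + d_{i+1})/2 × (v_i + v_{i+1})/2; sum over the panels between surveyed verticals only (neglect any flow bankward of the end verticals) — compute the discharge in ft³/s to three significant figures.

Panel 1-2: Δb = 3.7 ft, d̄ = (0.43+0.79)/2 = 0.61, v̄ = (1.15+1.60)/2 = 1.375 → q = 3.7×0.61×1.375 = 3.103 ft³/s
Panel 2-3: Δb = 17.7 ft, d̄ = (0.79+1.61)/2 = 1.2, v̄ = (1.60+2.46)/2 = 2.03 → q = 17.7×1.2×2.03 = 43.12 ft³/s
Panel 3-4: Δb = 2.4 ft, d̄ = (1.61+1.59)/2 = 1.6, v̄ = (2.46+2.11)/2 = 2.285 → q = 2.4×1.6×2.285 = 8.774 ft³/s
Panel 4-5: Δb = 2.5 ft, d̄ = (1.59+1.61)/2 = 1.6, v̄ = (2.11+2.01)/2 = 2.06 → q = 2.5×1.6×2.06 = 8.240 ft³/s
Panel 5-6: Δb = 7 ft, d̄ = (1.61+1.35)/2 = 1.48, v̄ = (2.01+2.12)/2 = 2.065 → q = 7×1.48×2.065 = 21.39 ft³/s
Panel 6-7: Δb = 4.9 ft, d̄ = (1.35+0.43)/2 = 0.89, v̄ = (2.12+1.06)/2 = 1.59 → q = 4.9×0.89×1.59 = 6.934 ft³/s
Q = Σ q = 91.56 ft³/s

91.6 ft³/s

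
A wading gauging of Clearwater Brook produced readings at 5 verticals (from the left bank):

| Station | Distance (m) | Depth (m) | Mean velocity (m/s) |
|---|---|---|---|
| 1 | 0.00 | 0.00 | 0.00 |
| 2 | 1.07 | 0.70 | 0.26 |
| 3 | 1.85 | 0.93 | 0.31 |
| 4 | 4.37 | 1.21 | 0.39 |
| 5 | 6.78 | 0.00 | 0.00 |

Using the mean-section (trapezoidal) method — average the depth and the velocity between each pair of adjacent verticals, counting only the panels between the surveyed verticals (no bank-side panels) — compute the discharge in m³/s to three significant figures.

1.46 m³/s

Panel 1-2: Δb = 1.07 m, d̄ = (0.00+0.70)/2 = 0.35, v̄ = (0.00+0.26)/2 = 0.13 → q = 1.07×0.35×0.13 = 0.04869 m³/s
Panel 2-3: Δb = 0.78 m, d̄ = (0.70+0.93)/2 = 0.815, v̄ = (0.26+0.31)/2 = 0.285 → q = 0.78×0.815×0.285 = 0.1812 m³/s
Panel 3-4: Δb = 2.52 m, d̄ = (0.93+1.21)/2 = 1.07, v̄ = (0.31+0.39)/2 = 0.35 → q = 2.52×1.07×0.35 = 0.9437 m³/s
Panel 4-5: Δb = 2.41 m, d̄ = (1.21+0.00)/2 = 0.605, v̄ = (0.39+0.00)/2 = 0.195 → q = 2.41×0.605×0.195 = 0.2843 m³/s
Q = Σ q = 1.458 m³/s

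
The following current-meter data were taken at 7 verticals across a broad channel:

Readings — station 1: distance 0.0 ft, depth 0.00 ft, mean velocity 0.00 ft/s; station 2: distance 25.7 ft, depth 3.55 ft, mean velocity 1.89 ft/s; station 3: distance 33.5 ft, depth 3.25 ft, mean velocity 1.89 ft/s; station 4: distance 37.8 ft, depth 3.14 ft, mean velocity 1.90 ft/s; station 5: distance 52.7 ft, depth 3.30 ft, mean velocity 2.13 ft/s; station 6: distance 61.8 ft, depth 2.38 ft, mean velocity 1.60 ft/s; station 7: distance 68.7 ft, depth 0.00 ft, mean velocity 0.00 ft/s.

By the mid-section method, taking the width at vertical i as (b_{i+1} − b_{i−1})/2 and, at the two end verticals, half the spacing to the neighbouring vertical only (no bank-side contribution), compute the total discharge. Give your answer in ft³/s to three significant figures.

322 ft³/s

w_2 = (33.5 − 0.0)/2 = 16.75 ft; q_2 = 1.89 × 3.55 × 16.75 = 112.4 ft³/s
w_3 = (37.8 − 25.7)/2 = 6.05 ft; q_3 = 1.89 × 3.25 × 6.05 = 37.16 ft³/s
w_4 = (52.7 − 33.5)/2 = 9.6 ft; q_4 = 1.90 × 3.14 × 9.6 = 57.27 ft³/s
w_5 = (61.8 − 37.8)/2 = 12 ft; q_5 = 2.13 × 3.30 × 12 = 84.35 ft³/s
w_6 = (68.7 − 52.7)/2 = 8 ft; q_6 = 1.60 × 2.38 × 8 = 30.46 ft³/s
Stations 1, 7 contribute zero (depth or velocity is 0).
Q = Σ qᵢ = 321.6 ft³/s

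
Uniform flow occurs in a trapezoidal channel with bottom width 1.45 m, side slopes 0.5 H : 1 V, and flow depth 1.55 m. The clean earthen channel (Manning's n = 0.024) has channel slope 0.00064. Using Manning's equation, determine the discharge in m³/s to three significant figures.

A = (b + z·y)·y = (1.45 + 0.5×1.55)×1.55 = 3.449 m²
P = b + 2y√(1+z²) = 1.45 + 2×1.55×√(1+0.5²) = 4.916 m
R = A/P = 3.449/4.916 = 0.7015 m
Q = (1/n)·A·R^(2/3)·S^(1/2) = (1/0.024) × 3.449 × 0.7015^(2/3) × 0.00064^(1/2) = 2.870 m³/s

2.87 m³/s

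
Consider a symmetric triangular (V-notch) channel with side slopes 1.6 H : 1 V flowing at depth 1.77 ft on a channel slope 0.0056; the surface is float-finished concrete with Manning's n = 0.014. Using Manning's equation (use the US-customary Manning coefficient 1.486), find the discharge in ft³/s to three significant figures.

32.9 ft³/s

A = z·y² = 1.6×1.77² = 5.013 ft²
P = 2y√(1+z²) = 2×1.77×√(1+1.6²) = 6.679 ft
R = A/P = 5.013/6.679 = 0.7505 ft
Q = (1.486/n)·A·R^(2/3)·S^(1/2) = (1.486/0.014) × 5.013 × 0.7505^(2/3) × 0.0056^(1/2) = 32.88 ft³/s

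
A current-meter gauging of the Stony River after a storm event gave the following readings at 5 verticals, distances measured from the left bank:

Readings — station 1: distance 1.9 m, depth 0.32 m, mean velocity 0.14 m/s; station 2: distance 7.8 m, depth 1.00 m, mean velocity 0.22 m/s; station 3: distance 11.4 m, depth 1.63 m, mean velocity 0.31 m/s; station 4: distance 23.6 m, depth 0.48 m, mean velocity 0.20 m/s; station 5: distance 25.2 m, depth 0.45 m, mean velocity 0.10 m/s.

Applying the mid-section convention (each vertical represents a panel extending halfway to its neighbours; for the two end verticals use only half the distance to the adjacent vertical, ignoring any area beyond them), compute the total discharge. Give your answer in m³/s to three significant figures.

w_1 = (7.8 − 1.9)/2 = 2.95 m; q_1 = 0.14 × 0.32 × 2.95 = 0.1322 m³/s
w_2 = (11.4 − 1.9)/2 = 4.75 m; q_2 = 0.22 × 1.00 × 4.75 = 1.045 m³/s
w_3 = (23.6 − 7.8)/2 = 7.9 m; q_3 = 0.31 × 1.63 × 7.9 = 3.992 m³/s
w_4 = (25.2 − 11.4)/2 = 6.9 m; q_4 = 0.20 × 0.48 × 6.9 = 0.6624 m³/s
w_5 = (25.2 − 23.6)/2 = 0.8 m; q_5 = 0.10 × 0.45 × 0.8 = 0.03600 m³/s
Q = Σ qᵢ = 5.867 m³/s

5.87 m³/s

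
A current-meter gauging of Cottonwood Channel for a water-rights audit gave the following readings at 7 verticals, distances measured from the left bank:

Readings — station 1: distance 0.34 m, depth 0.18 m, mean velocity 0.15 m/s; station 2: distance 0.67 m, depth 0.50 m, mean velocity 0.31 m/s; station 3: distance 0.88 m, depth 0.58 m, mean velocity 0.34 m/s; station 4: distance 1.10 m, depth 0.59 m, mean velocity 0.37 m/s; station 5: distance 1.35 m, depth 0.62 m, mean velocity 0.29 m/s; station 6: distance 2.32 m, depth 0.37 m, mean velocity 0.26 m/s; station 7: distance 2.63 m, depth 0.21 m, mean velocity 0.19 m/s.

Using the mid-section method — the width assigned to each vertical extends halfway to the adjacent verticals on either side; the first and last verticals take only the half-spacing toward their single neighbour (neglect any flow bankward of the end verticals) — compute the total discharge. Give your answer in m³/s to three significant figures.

0.317 m³/s

w_1 = (0.67 − 0.34)/2 = 0.165 m; q_1 = 0.15 × 0.18 × 0.165 = 0.004455 m³/s
w_2 = (0.88 − 0.34)/2 = 0.27 m; q_2 = 0.31 × 0.50 × 0.27 = 0.04185 m³/s
w_3 = (1.10 − 0.67)/2 = 0.215 m; q_3 = 0.34 × 0.58 × 0.215 = 0.04240 m³/s
w_4 = (1.35 − 0.88)/2 = 0.235 m; q_4 = 0.37 × 0.59 × 0.235 = 0.05130 m³/s
w_5 = (2.32 − 1.10)/2 = 0.61 m; q_5 = 0.29 × 0.62 × 0.61 = 0.1097 m³/s
w_6 = (2.63 − 1.35)/2 = 0.64 m; q_6 = 0.26 × 0.37 × 0.64 = 0.06157 m³/s
w_7 = (2.63 − 2.32)/2 = 0.155 m; q_7 = 0.19 × 0.21 × 0.155 = 0.006185 m³/s
Q = Σ qᵢ = 0.3174 m³/s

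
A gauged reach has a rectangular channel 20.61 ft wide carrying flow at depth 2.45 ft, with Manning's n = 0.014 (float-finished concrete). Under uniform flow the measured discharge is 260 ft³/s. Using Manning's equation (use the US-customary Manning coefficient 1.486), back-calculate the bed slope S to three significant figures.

A = b·y = 20.61 × 2.45 = 50.49 ft²
P = b + 2y = 20.61 + 2×2.45 = 25.51 ft
R = A/P = 50.49/25.51 = 1.979 ft
S = (Q·n / (1.486·A·R^(2/3)))² = (260×0.014 / (1.486×50.49×1.576))² = 0.0009469

0.000947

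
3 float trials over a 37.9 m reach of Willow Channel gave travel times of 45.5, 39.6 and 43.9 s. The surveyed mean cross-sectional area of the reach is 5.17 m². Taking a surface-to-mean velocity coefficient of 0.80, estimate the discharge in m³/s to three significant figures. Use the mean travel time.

t̄ = (45.5 + 39.6 + 43.9) / 3 = 43 s
v_surface = L / t̄ = 37.9 / 43 = 0.8814 m/s
v_mean = 0.80 × 0.8814 = 0.7051 m/s
Q = A × v_mean = 5.17 × 0.7051 = 3.645 m³/s

3.65 m³/s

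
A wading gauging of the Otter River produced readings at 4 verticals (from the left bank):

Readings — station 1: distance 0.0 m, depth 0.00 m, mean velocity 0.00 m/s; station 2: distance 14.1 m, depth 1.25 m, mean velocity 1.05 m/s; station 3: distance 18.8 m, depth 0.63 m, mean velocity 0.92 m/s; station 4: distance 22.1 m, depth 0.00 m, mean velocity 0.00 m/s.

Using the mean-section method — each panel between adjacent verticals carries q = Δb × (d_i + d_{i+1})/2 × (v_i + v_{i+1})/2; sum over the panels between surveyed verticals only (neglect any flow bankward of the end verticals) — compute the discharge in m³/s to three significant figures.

Panel 1-2: Δb = 14.1 m, d̄ = (0.00+1.25)/2 = 0.625, v̄ = (0.00+1.05)/2 = 0.525 → q = 14.1×0.625×0.525 = 4.627 m³/s
Panel 2-3: Δb = 4.7 m, d̄ = (1.25+0.63)/2 = 0.94, v̄ = (1.05+0.92)/2 = 0.985 → q = 4.7×0.94×0.985 = 4.352 m³/s
Panel 3-4: Δb = 3.3 m, d̄ = (0.63+0.00)/2 = 0.315, v̄ = (0.92+0.00)/2 = 0.46 → q = 3.3×0.315×0.46 = 0.4782 m³/s
Q = Σ q = 9.456 m³/s

9.46 m³/s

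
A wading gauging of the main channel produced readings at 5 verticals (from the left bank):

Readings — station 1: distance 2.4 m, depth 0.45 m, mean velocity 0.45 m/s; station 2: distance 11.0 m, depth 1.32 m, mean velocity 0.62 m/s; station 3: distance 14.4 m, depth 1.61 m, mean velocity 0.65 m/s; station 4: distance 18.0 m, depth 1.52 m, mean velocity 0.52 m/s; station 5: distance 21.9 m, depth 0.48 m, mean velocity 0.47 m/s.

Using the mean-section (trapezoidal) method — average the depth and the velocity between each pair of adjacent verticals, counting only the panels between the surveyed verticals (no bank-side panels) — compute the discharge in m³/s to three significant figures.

12.5 m³/s

Panel 1-2: Δb = 8.6 m, d̄ = (0.45+1.32)/2 = 0.885, v̄ = (0.45+0.62)/2 = 0.535 → q = 8.6×0.885×0.535 = 4.072 m³/s
Panel 2-3: Δb = 3.4 m, d̄ = (1.32+1.61)/2 = 1.465, v̄ = (0.62+0.65)/2 = 0.635 → q = 3.4×1.465×0.635 = 3.163 m³/s
Panel 3-4: Δb = 3.6 m, d̄ = (1.61+1.52)/2 = 1.565, v̄ = (0.65+0.52)/2 = 0.585 → q = 3.6×1.565×0.585 = 3.296 m³/s
Panel 4-5: Δb = 3.9 m, d̄ = (1.52+0.48)/2 = 1, v̄ = (0.52+0.47)/2 = 0.495 → q = 3.9×1×0.495 = 1.931 m³/s
Q = Σ q = 12.46 m³/s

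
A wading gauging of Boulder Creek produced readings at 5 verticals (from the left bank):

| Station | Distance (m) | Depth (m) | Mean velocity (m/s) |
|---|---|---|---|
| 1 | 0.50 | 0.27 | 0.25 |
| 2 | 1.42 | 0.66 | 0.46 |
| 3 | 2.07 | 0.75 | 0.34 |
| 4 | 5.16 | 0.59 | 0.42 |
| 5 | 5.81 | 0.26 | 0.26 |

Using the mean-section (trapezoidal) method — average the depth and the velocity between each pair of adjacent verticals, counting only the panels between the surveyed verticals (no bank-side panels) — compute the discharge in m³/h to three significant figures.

4380 m³/h

Panel 1-2: Δb = 0.92 m, d̄ = (0.27+0.66)/2 = 0.465, v̄ = (0.25+0.46)/2 = 0.355 → q = 0.92×0.465×0.355 = 0.1519 m³/s
Panel 2-3: Δb = 0.65 m, d̄ = (0.66+0.75)/2 = 0.705, v̄ = (0.46+0.34)/2 = 0.4 → q = 0.65×0.705×0.4 = 0.1833 m³/s
Panel 3-4: Δb = 3.09 m, d̄ = (0.75+0.59)/2 = 0.67, v̄ = (0.34+0.42)/2 = 0.38 → q = 3.09×0.67×0.38 = 0.7867 m³/s
Panel 4-5: Δb = 0.65 m, d̄ = (0.59+0.26)/2 = 0.425, v̄ = (0.42+0.26)/2 = 0.34 → q = 0.65×0.425×0.34 = 0.09393 m³/s
Q = Σ q = 1.216 m³/s
= 1.216 × 3600 = 4377 m³/h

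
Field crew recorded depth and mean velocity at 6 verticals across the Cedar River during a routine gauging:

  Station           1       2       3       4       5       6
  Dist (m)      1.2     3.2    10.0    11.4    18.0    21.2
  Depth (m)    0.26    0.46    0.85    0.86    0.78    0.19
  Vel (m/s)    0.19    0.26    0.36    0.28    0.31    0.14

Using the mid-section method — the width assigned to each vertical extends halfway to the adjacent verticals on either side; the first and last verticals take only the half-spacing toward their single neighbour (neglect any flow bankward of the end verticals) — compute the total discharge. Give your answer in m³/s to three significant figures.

w_1 = (3.2 − 1.2)/2 = 1 m; q_1 = 0.19 × 0.26 × 1 = 0.04940 m³/s
w_2 = (10.0 − 1.2)/2 = 4.4 m; q_2 = 0.26 × 0.46 × 4.4 = 0.5262 m³/s
w_3 = (11.4 − 3.2)/2 = 4.1 m; q_3 = 0.36 × 0.85 × 4.1 = 1.255 m³/s
w_4 = (18.0 − 10.0)/2 = 4 m; q_4 = 0.28 × 0.86 × 4 = 0.9632 m³/s
w_5 = (21.2 − 11.4)/2 = 4.9 m; q_5 = 0.31 × 0.78 × 4.9 = 1.185 m³/s
w_6 = (21.2 − 18.0)/2 = 1.6 m; q_6 = 0.14 × 0.19 × 1.6 = 0.04256 m³/s
Q = Σ qᵢ = 4.021 m³/s

4.02 m³/s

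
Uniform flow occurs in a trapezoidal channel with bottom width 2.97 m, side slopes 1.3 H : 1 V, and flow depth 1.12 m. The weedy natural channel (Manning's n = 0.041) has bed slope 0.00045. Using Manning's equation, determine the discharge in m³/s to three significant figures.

A = (b + z·y)·y = (2.97 + 1.3×1.12)×1.12 = 4.957 m²
P = b + 2y√(1+z²) = 2.97 + 2×1.12×√(1+1.3²) = 6.644 m
R = A/P = 4.957/6.644 = 0.7461 m
Q = (1/n)·A·R^(2/3)·S^(1/2) = (1/0.041) × 4.957 × 0.7461^(2/3) × 0.00045^(1/2) = 2.110 m³/s

2.11 m³/s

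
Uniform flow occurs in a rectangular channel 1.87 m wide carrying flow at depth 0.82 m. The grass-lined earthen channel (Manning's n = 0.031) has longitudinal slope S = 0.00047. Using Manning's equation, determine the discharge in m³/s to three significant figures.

A = b·y = 1.87 × 0.82 = 1.533 m²
P = b + 2y = 1.87 + 2×0.82 = 3.510 m
R = A/P = 1.533/3.510 = 0.4369 m
Q = (1/n)·A·R^(2/3)·S^(1/2) = (1/0.031) × 1.533 × 0.4369^(2/3) × 0.00047^(1/2) = 0.6174 m³/s

0.617 m³/s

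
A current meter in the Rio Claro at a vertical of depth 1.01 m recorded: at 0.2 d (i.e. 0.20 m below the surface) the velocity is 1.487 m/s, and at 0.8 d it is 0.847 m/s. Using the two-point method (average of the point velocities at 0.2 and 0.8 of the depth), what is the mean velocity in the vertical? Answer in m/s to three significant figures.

v̄ = (1.487 + 0.847) / 2 = 1.167 m/s

1.17 m/s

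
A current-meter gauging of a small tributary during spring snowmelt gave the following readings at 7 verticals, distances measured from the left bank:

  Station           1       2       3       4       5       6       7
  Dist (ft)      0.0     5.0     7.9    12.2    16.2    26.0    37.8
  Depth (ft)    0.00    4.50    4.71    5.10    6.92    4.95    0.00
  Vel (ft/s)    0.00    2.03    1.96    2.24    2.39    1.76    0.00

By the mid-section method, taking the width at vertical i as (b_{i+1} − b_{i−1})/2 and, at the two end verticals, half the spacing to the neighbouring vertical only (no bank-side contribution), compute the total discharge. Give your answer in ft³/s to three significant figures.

325 ft³/s

w_2 = (7.9 − 0.0)/2 = 3.95 ft; q_2 = 2.03 × 4.50 × 3.95 = 36.08 ft³/s
w_3 = (12.2 − 5.0)/2 = 3.6 ft; q_3 = 1.96 × 4.71 × 3.6 = 33.23 ft³/s
w_4 = (16.2 − 7.9)/2 = 4.15 ft; q_4 = 2.24 × 5.10 × 4.15 = 47.41 ft³/s
w_5 = (26.0 − 12.2)/2 = 6.9 ft; q_5 = 2.39 × 6.92 × 6.9 = 114.1 ft³/s
w_6 = (37.8 − 16.2)/2 = 10.8 ft; q_6 = 1.76 × 4.95 × 10.8 = 94.09 ft³/s
Stations 1, 7 contribute zero (depth or velocity is 0).
Q = Σ qᵢ = 324.9 ft³/s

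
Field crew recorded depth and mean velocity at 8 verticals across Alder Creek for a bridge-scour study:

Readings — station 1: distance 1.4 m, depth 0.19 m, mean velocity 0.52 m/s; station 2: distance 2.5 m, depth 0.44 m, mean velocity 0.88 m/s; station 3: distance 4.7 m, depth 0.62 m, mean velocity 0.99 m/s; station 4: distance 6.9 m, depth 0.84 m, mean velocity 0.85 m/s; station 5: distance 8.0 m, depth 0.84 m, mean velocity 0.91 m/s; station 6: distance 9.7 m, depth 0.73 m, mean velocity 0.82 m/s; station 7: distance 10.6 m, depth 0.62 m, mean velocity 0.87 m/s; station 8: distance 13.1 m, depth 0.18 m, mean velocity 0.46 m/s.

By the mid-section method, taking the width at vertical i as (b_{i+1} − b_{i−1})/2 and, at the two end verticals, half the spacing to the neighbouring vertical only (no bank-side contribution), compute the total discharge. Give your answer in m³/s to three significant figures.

6.09 m³/s

w_1 = (2.5 − 1.4)/2 = 0.55 m; q_1 = 0.52 × 0.19 × 0.55 = 0.05434 m³/s
w_2 = (4.7 − 1.4)/2 = 1.65 m; q_2 = 0.88 × 0.44 × 1.65 = 0.6389 m³/s
w_3 = (6.9 − 2.5)/2 = 2.2 m; q_3 = 0.99 × 0.62 × 2.2 = 1.350 m³/s
w_4 = (8.0 − 4.7)/2 = 1.65 m; q_4 = 0.85 × 0.84 × 1.65 = 1.178 m³/s
w_5 = (9.7 − 6.9)/2 = 1.4 m; q_5 = 0.91 × 0.84 × 1.4 = 1.070 m³/s
w_6 = (10.6 − 8.0)/2 = 1.3 m; q_6 = 0.82 × 0.73 × 1.3 = 0.7782 m³/s
w_7 = (13.1 − 9.7)/2 = 1.7 m; q_7 = 0.87 × 0.62 × 1.7 = 0.9170 m³/s
w_8 = (13.1 − 10.6)/2 = 1.25 m; q_8 = 0.46 × 0.18 × 1.25 = 0.1035 m³/s
Q = Σ qᵢ = 6.091 m³/s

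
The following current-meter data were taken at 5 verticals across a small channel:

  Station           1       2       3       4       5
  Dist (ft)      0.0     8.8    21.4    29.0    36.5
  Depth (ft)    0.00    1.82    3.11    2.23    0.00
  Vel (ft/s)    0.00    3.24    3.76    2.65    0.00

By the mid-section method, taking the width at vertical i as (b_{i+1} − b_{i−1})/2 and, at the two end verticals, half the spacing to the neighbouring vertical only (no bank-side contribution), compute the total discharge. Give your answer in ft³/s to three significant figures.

226 ft³/s

w_2 = (21.4 − 0.0)/2 = 10.7 ft; q_2 = 3.24 × 1.82 × 10.7 = 63.10 ft³/s
w_3 = (29.0 − 8.8)/2 = 10.1 ft; q_3 = 3.76 × 3.11 × 10.1 = 118.1 ft³/s
w_4 = (36.5 − 21.4)/2 = 7.55 ft; q_4 = 2.65 × 2.23 × 7.55 = 44.62 ft³/s
Stations 1, 5 contribute zero (depth or velocity is 0).
Q = Σ qᵢ = 225.8 ft³/s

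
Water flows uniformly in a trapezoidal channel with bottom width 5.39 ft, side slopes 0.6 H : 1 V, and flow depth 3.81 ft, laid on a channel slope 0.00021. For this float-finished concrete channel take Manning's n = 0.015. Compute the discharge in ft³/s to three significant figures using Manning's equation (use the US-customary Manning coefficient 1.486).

67.7 ft³/s

A = (b + z·y)·y = (5.39 + 0.6×3.81)×3.81 = 29.25 ft²
P = b + 2y√(1+z²) = 5.39 + 2×3.81×√(1+0.6²) = 14.28 ft
R = A/P = 29.25/14.28 = 2.049 ft
Q = (1.486/n)·A·R^(2/3)·S^(1/2) = (1.486/0.015) × 29.25 × 2.049^(2/3) × 0.00021^(1/2) = 67.72 ft³/s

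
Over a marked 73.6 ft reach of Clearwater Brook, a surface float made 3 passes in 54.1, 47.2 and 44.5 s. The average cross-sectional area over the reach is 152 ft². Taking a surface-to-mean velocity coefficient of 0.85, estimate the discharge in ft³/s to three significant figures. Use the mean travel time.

196 ft³/s

t̄ = (54.1 + 47.2 + 44.5) / 3 = 48.6 s
v_surface = L / t̄ = 73.6 / 48.6 = 1.514 ft/s
v_mean = 0.85 × 1.514 = 1.287 ft/s
Q = A × v_mean = 152 × 1.287 = 195.7 ft³/s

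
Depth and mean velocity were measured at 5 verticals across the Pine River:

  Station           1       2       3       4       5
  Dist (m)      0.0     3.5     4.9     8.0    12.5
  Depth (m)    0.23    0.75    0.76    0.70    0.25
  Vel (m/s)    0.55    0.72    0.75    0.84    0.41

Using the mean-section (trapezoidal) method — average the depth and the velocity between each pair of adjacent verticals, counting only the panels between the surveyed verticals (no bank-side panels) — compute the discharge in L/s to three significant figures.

5000 L/s

Panel 1-2: Δb = 3.5 m, d̄ = (0.23+0.75)/2 = 0.49, v̄ = (0.55+0.72)/2 = 0.635 → q = 3.5×0.49×0.635 = 1.089 m³/s
Panel 2-3: Δb = 1.4 m, d̄ = (0.75+0.76)/2 = 0.755, v̄ = (0.72+0.75)/2 = 0.735 → q = 1.4×0.755×0.735 = 0.7769 m³/s
Panel 3-4: Δb = 3.1 m, d̄ = (0.76+0.70)/2 = 0.73, v̄ = (0.75+0.84)/2 = 0.795 → q = 3.1×0.73×0.795 = 1.799 m³/s
Panel 4-5: Δb = 4.5 m, d̄ = (0.70+0.25)/2 = 0.475, v̄ = (0.84+0.41)/2 = 0.625 → q = 4.5×0.475×0.625 = 1.336 m³/s
Q = Σ q = 5.001 m³/s
= 5.001 × 1000 = 5001 L/s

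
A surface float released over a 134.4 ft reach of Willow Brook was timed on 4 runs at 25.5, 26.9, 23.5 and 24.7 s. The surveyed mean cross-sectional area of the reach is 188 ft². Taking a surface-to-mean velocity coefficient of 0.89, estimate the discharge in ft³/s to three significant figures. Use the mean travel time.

t̄ = (25.5 + 26.9 + 23.5 + 24.7) / 4 = 25.15 s
v_surface = L / t̄ = 134.4 / 25.15 = 5.344 ft/s
v_mean = 0.89 × 5.344 = 4.756 ft/s
Q = A × v_mean = 188 × 4.756 = 894.1 ft³/s

894 ft³/s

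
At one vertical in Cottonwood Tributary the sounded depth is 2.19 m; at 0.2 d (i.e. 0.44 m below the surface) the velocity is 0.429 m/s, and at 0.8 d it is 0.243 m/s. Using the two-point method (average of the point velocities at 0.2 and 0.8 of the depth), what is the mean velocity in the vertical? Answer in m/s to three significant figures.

0.336 m/s

v̄ = (0.429 + 0.243) / 2 = 0.3360 m/s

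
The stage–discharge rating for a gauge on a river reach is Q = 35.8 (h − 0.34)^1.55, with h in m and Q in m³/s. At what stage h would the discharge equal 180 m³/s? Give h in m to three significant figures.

h − h₀ = (Q/C)^(1/b) = (180/35.8)^(1/1.55) = 2.835 m
h = 0.34 + 2.835 = 3.175 m

3.17 m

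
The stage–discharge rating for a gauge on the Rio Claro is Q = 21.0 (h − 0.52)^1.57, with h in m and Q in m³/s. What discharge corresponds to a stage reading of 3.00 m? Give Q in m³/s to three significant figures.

Q = 21.0 × (3.00 − 0.52)^1.57 = 21.0 × 2.48^1.57 = 87.40 m³/s

87.4 m³/s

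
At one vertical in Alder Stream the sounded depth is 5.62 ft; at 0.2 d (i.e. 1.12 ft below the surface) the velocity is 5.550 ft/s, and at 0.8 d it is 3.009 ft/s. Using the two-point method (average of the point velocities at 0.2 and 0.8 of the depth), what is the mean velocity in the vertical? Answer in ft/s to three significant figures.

v̄ = (5.550 + 3.009) / 2 = 4.280 ft/s

4.28 ft/s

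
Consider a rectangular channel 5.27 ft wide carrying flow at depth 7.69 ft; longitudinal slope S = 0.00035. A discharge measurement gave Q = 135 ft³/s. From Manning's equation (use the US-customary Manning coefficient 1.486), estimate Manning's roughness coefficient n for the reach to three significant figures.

0.0131

A = b·y = 5.27 × 7.69 = 40.53 ft²
P = b + 2y = 5.27 + 2×7.69 = 20.65 ft
R = A/P = 40.53/20.65 = 1.963 ft
n = (1.486/Q)·A·R^(2/3)·S^(1/2) = (1.486/135) × 40.53 × 1.568 × 0.01871 = 0.01308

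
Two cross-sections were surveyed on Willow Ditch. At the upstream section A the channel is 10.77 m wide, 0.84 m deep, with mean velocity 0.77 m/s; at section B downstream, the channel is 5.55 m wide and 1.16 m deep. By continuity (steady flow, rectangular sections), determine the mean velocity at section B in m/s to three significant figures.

1.08 m/s

Q = A₁V₁ = (10.77×0.84) × 0.77 = 6.966 m³/s
A₂ = 5.55 × 1.16 = 6.438 m²
V₂ = Q/A₂ = 6.966/6.438 = 1.082 m/s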